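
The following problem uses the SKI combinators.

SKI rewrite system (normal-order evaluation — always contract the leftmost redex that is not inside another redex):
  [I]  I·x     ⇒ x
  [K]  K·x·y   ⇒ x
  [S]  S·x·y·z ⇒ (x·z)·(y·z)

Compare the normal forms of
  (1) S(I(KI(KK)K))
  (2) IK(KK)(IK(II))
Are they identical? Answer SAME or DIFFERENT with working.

Answer: DIFFERENT — A ⇓ SK, B ⇓ KK

Derivation:
Term A:
  start: S(I(KI(KK)K))
  step 1: S(KI(KK)K)
  step 2: S(IK)
  step 3: SK

Term B:
  start: IK(KK)(IK(II))
  step 1: K(KK)(IK(II))
  step 2: KK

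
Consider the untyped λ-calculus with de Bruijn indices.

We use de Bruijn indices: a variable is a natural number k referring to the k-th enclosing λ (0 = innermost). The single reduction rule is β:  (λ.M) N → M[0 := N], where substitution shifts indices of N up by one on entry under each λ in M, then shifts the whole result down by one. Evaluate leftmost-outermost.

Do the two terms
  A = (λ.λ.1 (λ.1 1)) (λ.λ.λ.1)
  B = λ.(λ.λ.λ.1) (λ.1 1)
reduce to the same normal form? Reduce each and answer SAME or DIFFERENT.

Answer: SAME — A ⇓ λ.λ.λ.1, B ⇓ λ.λ.λ.1

Reduction:
Term A:
  start: (λ.λ.1 (λ.1 1)) (λ.λ.λ.1)
  →1  λ.(λ.λ.λ.1) (λ.1 1)
  →2  λ.λ.λ.1

Term B:
  start: λ.(λ.λ.λ.1) (λ.1 1)
  →1  λ.λ.λ.1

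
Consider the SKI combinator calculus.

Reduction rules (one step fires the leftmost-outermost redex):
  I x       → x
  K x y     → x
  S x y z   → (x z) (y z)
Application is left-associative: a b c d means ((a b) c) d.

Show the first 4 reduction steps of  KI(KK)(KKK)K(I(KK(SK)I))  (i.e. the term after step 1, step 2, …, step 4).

  start: KI(KK)(KKK)K(I(KK(SK)I))
  →1  I(KKK)K(I(KK(SK)I))
  →2  KKKK(I(KK(SK)I))
  →3  KK(I(KK(SK)I))
  →4  K

Answer: after 4 steps: K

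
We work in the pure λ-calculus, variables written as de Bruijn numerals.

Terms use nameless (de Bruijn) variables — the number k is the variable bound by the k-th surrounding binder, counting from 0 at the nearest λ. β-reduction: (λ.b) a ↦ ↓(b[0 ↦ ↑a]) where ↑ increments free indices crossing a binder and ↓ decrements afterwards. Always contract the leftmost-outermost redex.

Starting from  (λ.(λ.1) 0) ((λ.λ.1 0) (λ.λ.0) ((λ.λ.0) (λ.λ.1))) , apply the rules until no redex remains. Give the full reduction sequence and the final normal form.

  start: (λ.(λ.1) 0) ((λ.λ.1 0) (λ.λ.0) ((λ.λ.0) (λ.λ.1)))
  [1] (λ.(λ.λ.1 0) (λ.λ.0) ((λ.λ.0) (λ.λ.1))) ((λ.λ.1 0) (λ.λ.0) ((λ.λ.0) (λ.λ.1)))
  [2] (λ.λ.1 0) (λ.λ.0) ((λ.λ.0) (λ.λ.1))
  [3] (λ.(λ.λ.0) 0) ((λ.λ.0) (λ.λ.1))
  [4] (λ.λ.0) ((λ.λ.0) (λ.λ.1))
  [5] λ.0

Answer: normal form = λ.0  (in 5 steps)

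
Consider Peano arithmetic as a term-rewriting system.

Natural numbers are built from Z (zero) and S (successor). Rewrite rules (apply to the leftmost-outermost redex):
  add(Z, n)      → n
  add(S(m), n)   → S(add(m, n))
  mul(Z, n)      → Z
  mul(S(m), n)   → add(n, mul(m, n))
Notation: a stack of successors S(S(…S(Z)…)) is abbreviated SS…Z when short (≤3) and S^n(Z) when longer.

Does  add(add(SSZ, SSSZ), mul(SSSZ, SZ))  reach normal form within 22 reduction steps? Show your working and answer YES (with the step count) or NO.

  start: add(add(SSZ, SSSZ), mul(SSSZ, SZ))
  [1] add(S(add(SZ, SSSZ)), mul(SSSZ, SZ))
  [2] S(add(add(SZ, SSSZ), mul(SSSZ, SZ)))
  [3] S(add(S(add(Z, SSSZ)), mul(SSSZ, SZ)))
  [4] S(S(add(add(Z, SSSZ), mul(SSSZ, SZ))))
  [5] S(S(add(SSSZ, mul(SSSZ, SZ))))
  [6] S(S(S(add(SSZ, mul(SSSZ, SZ)))))
  [7] S(S(S(S(add(SZ, mul(SSSZ, SZ))))))
  [8] S(S(S(S(S(add(Z, mul(SSSZ, SZ)))))))
  [9] S(S(S(S(S(mul(SSSZ, SZ))))))
  [10] S(S(S(S(S(add(SZ, mul(SSZ, SZ)))))))
  [11] S(S(S(S(S(S(add(Z, mul(SSZ, SZ))))))))
  [12] S(S(S(S(S(S(mul(SSZ, SZ)))))))
  [13] S(S(S(S(S(S(add(SZ, mul(SZ, SZ))))))))
  [14] S(S(S(S(S(S(S(add(Z, mul(SZ, SZ)))))))))
  [15] S(S(S(S(S(S(S(mul(SZ, SZ))))))))
  [16] S(S(S(S(S(S(S(add(SZ, mul(Z, SZ)))))))))
  [17] S(S(S(S(S(S(S(S(add(Z, mul(Z, SZ))))))))))
  [18] S(S(S(S(S(S(S(S(mul(Z, SZ)))))))))
  [19] S^8(Z)

Answer: YES — reaches normal form S^8(Z) in 19 ≤ 22 steps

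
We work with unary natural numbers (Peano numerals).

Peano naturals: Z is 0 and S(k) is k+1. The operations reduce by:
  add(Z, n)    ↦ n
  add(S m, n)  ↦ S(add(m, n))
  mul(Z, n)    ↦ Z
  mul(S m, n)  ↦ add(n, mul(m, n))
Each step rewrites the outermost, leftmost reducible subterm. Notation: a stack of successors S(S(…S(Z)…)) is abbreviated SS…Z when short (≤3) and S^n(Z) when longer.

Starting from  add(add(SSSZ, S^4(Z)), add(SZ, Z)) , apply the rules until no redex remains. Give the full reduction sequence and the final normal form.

  start: add(add(SSSZ, S^4(Z)), add(SZ, Z))
  step 1: add(S(add(SSZ, S^4(Z))), add(SZ, Z))
  step 2: S(add(add(SSZ, S^4(Z)), add(SZ, Z)))
  step 3: S(add(S(add(SZ, S^4(Z))), add(SZ, Z)))
  step 4: S(S(add(add(SZ, S^4(Z)), add(SZ, Z))))
  step 5: S(S(add(S(add(Z, S^4(Z))), add(SZ, Z))))
  step 6: S(S(S(add(add(Z, S^4(Z)), add(SZ, Z)))))
  step 7: S(S(S(add(S^4(Z), add(SZ, Z)))))
  step 8: S(S(S(S(add(SSSZ, add(SZ, Z))))))
  step 9: S(S(S(S(S(add(SSZ, add(SZ, Z)))))))
  step 10: S(S(S(S(S(S(add(SZ, add(SZ, Z))))))))
  step 11: S(S(S(S(S(S(S(add(Z, add(SZ, Z)))))))))
  step 12: S(S(S(S(S(S(S(add(SZ, Z))))))))
  step 13: S(S(S(S(S(S(S(S(add(Z, Z)))))))))
  step 14: S^8(Z)

Answer: normal form = S^8(Z)  (in 14 steps)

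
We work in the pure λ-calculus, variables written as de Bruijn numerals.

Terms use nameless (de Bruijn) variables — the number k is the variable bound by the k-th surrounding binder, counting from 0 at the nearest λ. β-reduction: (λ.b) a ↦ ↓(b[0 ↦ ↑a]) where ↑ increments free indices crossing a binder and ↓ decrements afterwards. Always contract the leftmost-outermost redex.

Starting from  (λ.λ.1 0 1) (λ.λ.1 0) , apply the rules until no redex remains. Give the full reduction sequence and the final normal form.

  start: (λ.λ.1 0 1) (λ.λ.1 0)
  [1] λ.(λ.λ.1 0) 0 (λ.λ.1 0)
  [2] λ.(λ.1 0) (λ.λ.1 0)
  [3] λ.0 (λ.λ.1 0)

Answer: normal form = λ.0 (λ.λ.1 0)  (in 3 steps)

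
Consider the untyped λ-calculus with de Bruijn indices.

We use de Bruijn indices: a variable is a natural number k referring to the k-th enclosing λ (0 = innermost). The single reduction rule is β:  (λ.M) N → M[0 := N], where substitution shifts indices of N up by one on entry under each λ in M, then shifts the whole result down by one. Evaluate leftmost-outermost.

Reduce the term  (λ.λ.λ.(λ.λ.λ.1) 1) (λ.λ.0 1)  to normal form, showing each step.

  start: (λ.λ.λ.(λ.λ.λ.1) 1) (λ.λ.0 1)
  step 1: λ.λ.(λ.λ.λ.1) 1
  step 2: λ.λ.λ.λ.1

Answer: normal form = λ.λ.λ.λ.1  (in 2 steps)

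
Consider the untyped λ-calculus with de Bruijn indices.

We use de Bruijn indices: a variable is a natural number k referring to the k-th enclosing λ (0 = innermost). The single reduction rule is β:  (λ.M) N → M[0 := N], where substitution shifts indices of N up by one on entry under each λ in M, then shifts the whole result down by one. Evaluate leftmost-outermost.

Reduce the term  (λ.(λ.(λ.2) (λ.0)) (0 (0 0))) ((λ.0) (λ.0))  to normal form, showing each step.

Answer: normal form = λ.0  (in 4 steps)

Working:
  start: (λ.(λ.(λ.2) (λ.0)) (0 (0 0))) ((λ.0) (λ.0))
  [1] (λ.(λ.(λ.0) (λ.0)) (λ.0)) ((λ.0) (λ.0) ((λ.0) (λ.0) ((λ.0) (λ.0))))
  [2] (λ.(λ.0) (λ.0)) (λ.0)
  [3] (λ.0) (λ.0)
  [4] λ.0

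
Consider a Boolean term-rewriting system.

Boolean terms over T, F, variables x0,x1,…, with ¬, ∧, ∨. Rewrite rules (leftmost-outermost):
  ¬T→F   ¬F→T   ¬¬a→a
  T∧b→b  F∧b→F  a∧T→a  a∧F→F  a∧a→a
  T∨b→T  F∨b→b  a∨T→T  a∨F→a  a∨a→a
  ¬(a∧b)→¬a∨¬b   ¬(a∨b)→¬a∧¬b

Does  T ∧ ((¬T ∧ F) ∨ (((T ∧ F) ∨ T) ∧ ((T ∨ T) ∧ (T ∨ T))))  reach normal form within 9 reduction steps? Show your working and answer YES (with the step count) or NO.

Answer: YES — reaches normal form T in 7 ≤ 9 steps

Working:
  start: T ∧ ((¬T ∧ F) ∨ (((T ∧ F) ∨ T) ∧ ((T ∨ T) ∧ (T ∨ T))))
  step 1: (¬T ∧ F) ∨ (((T ∧ F) ∨ T) ∧ ((T ∨ T) ∧ (T ∨ T)))
  step 2: F ∨ (((T ∧ F) ∨ T) ∧ ((T ∨ T) ∧ (T ∨ T)))
  step 3: ((T ∧ F) ∨ T) ∧ ((T ∨ T) ∧ (T ∨ T))
  step 4: T ∧ ((T ∨ T) ∧ (T ∨ T))
  step 5: (T ∨ T) ∧ (T ∨ T)
  step 6: T ∨ T
  step 7: T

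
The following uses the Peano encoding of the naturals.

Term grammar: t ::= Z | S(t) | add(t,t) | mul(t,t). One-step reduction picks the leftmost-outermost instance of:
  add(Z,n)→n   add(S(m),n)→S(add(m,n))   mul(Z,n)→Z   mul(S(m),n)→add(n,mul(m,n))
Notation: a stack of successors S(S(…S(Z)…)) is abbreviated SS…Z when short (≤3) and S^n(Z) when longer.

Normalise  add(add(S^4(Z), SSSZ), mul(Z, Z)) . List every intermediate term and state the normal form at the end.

  start: add(add(S^4(Z), SSSZ), mul(Z, Z))
  →1  add(S(add(SSSZ, SSSZ)), mul(Z, Z))
  →2  S(add(add(SSSZ, SSSZ), mul(Z, Z)))
  →3  S(add(S(add(SSZ, SSSZ)), mul(Z, Z)))
  →4  S(S(add(add(SSZ, SSSZ), mul(Z, Z))))
  →5  S(S(add(S(add(SZ, SSSZ)), mul(Z, Z))))
  →6  S(S(S(add(add(SZ, SSSZ), mul(Z, Z)))))
  →7  S(S(S(add(S(add(Z, SSSZ)), mul(Z, Z)))))
  →8  S(S(S(S(add(add(Z, SSSZ), mul(Z, Z))))))
  →9  S(S(S(S(add(SSSZ, mul(Z, Z))))))
  →10  S(S(S(S(S(add(SSZ, mul(Z, Z)))))))
  →11  S(S(S(S(S(S(add(SZ, mul(Z, Z))))))))
  →12  S(S(S(S(S(S(S(add(Z, mul(Z, Z)))))))))
  →13  S(S(S(S(S(S(S(mul(Z, Z))))))))
  →14  S^7(Z)

Answer: normal form = S^7(Z)  (in 14 steps)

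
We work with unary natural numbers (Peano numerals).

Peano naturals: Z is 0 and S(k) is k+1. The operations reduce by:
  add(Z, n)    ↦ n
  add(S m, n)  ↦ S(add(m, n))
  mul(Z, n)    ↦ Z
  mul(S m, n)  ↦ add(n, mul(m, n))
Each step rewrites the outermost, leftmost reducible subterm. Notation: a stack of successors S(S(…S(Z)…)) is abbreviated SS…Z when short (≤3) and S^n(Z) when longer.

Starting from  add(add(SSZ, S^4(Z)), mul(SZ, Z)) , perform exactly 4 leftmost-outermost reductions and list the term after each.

  start: add(add(SSZ, S^4(Z)), mul(SZ, Z))
  step 1: add(S(add(SZ, S^4(Z))), mul(SZ, Z))
  step 2: S(add(add(SZ, S^4(Z)), mul(SZ, Z)))
  step 3: S(add(S(add(Z, S^4(Z))), mul(SZ, Z)))
  step 4: S(S(add(add(Z, S^4(Z)), mul(SZ, Z))))

Answer: after 4 steps: S(S(add(add(Z, S^4(Z)), mul(SZ, Z))))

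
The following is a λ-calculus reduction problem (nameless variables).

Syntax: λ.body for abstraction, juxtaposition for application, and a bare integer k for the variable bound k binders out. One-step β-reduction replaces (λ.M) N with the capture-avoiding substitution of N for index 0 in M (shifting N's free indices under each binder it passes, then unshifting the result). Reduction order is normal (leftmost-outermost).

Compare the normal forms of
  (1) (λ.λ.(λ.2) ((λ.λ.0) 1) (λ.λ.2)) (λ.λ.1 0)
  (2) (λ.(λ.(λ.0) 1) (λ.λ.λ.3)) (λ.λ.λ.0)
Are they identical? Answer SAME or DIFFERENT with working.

Answer: DIFFERENT — A ⇓ λ.λ.λ.2, B ⇓ λ.λ.λ.0

Working:
Term A:
  start: (λ.λ.(λ.2) ((λ.λ.0) 1) (λ.λ.2)) (λ.λ.1 0)
  [1] λ.(λ.λ.λ.1 0) ((λ.λ.0) (λ.λ.1 0)) (λ.λ.2)
  [2] λ.(λ.λ.1 0) (λ.λ.2)
  [3] λ.λ.(λ.λ.3) 0
  [4] λ.λ.λ.2

Term B:
  start: (λ.(λ.(λ.0) 1) (λ.λ.λ.3)) (λ.λ.λ.0)
  [1] (λ.(λ.0) (λ.λ.λ.0)) (λ.λ.λ.λ.λ.λ.0)
  [2] (λ.0) (λ.λ.λ.0)
  [3] λ.λ.λ.0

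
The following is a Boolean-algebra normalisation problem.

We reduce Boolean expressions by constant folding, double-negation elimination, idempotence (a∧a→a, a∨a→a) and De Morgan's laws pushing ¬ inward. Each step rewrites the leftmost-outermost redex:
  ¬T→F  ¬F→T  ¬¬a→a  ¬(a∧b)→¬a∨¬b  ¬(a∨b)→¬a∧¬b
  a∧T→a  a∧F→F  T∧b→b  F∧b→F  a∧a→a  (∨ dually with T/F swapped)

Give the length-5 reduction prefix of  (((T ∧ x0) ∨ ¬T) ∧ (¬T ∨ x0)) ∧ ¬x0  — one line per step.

Answer: after 5 steps: (x0 ∧ x0) ∧ ¬x0

Working:
  start: (((T ∧ x0) ∨ ¬T) ∧ (¬T ∨ x0)) ∧ ¬x0
  →1  ((x0 ∨ ¬T) ∧ (¬T ∨ x0)) ∧ ¬x0
  →2  ((x0 ∨ F) ∧ (¬T ∨ x0)) ∧ ¬x0
  →3  (x0 ∧ (¬T ∨ x0)) ∧ ¬x0
  →4  (x0 ∧ (F ∨ x0)) ∧ ¬x0
  →5  (x0 ∧ x0) ∧ ¬x0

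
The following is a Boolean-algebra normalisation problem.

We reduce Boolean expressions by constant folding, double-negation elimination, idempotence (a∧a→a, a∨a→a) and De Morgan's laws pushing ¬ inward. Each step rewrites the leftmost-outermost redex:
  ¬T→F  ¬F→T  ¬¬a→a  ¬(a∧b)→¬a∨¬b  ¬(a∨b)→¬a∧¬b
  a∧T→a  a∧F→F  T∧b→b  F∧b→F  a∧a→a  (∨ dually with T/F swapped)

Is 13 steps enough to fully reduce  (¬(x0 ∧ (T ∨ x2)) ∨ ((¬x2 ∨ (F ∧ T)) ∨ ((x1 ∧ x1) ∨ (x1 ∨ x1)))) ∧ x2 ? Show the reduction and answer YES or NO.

Answer: YES — reaches normal form (¬x0 ∨ (¬x2 ∨ x1)) ∧ x2 in 10 ≤ 13 steps

Working:
  start: (¬(x0 ∧ (T ∨ x2)) ∨ ((¬x2 ∨ (F ∧ T)) ∨ ((x1 ∧ x1) ∨ (x1 ∨ x1)))) ∧ x2
  [1] ((¬x0 ∨ ¬(T ∨ x2)) ∨ ((¬x2 ∨ (F ∧ T)) ∨ ((x1 ∧ x1) ∨ (x1 ∨ x1)))) ∧ x2
  [2] ((¬x0 ∨ (¬T ∧ ¬x2)) ∨ ((¬x2 ∨ (F ∧ T)) ∨ ((x1 ∧ x1) ∨ (x1 ∨ x1)))) ∧ x2
  [3] ((¬x0 ∨ (F ∧ ¬x2)) ∨ ((¬x2 ∨ (F ∧ T)) ∨ ((x1 ∧ x1) ∨ (x1 ∨ x1)))) ∧ x2
  [4] ((¬x0 ∨ F) ∨ ((¬x2 ∨ (F ∧ T)) ∨ ((x1 ∧ x1) ∨ (x1 ∨ x1)))) ∧ x2
  [5] (¬x0 ∨ ((¬x2 ∨ (F ∧ T)) ∨ ((x1 ∧ x1) ∨ (x1 ∨ x1)))) ∧ x2
  [6] (¬x0 ∨ ((¬x2 ∨ F) ∨ ((x1 ∧ x1) ∨ (x1 ∨ x1)))) ∧ x2
  [7] (¬x0 ∨ (¬x2 ∨ ((x1 ∧ x1) ∨ (x1 ∨ x1)))) ∧ x2
  [8] (¬x0 ∨ (¬x2 ∨ (x1 ∨ (x1 ∨ x1)))) ∧ x2
  [9] (¬x0 ∨ (¬x2 ∨ (x1 ∨ x1))) ∧ x2
  [10] (¬x0 ∨ (¬x2 ∨ x1)) ∧ x2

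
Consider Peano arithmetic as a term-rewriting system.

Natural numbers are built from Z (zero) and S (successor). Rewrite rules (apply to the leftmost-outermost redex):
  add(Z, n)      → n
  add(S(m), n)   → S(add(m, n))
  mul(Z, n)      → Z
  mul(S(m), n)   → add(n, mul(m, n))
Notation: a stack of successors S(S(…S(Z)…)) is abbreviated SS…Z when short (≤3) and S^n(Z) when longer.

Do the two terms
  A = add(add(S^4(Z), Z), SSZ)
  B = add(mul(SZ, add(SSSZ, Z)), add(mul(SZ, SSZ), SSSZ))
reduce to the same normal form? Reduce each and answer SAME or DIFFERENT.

Answer: DIFFERENT — A ⇓ S^6(Z), B ⇓ S^8(Z)

Working:
Term A:
  start: add(add(S^4(Z), Z), SSZ)
  step 1: add(S(add(SSSZ, Z)), SSZ)
  step 2: S(add(add(SSSZ, Z), SSZ))
  step 3: S(add(S(add(SSZ, Z)), SSZ))
  step 4: S(S(add(add(SSZ, Z), SSZ)))
  step 5: S(S(add(S(add(SZ, Z)), SSZ)))
  step 6: S(S(S(add(add(SZ, Z), SSZ))))
  step 7: S(S(S(add(S(add(Z, Z)), SSZ))))
  step 8: S(S(S(S(add(add(Z, Z), SSZ)))))
  step 9: S(S(S(S(add(Z, SSZ)))))
  step 10: S^6(Z)

Term B:
  start: add(mul(SZ, add(SSSZ, Z)), add(mul(SZ, SSZ), SSSZ))
  step 1: add(add(add(SSSZ, Z), mul(Z, add(SSSZ, Z))), add(mul(SZ, SSZ), SSSZ))
  step 2: add(add(S(add(SSZ, Z)), mul(Z, add(SSSZ, Z))), add(mul(SZ, SSZ), SSSZ))
  step 3: add(S(add(add(SSZ, Z), mul(Z, add(SSSZ, Z)))), add(mul(SZ, SSZ), SSSZ))
  step 4: S(add(add(add(SSZ, Z), mul(Z, add(SSSZ, Z))), add(mul(SZ, SSZ), SSSZ)))
  step 5: S(add(add(S(add(SZ, Z)), mul(Z, add(SSSZ, Z))), add(mul(SZ, SSZ), SSSZ)))
  step 6: S(add(S(add(add(SZ, Z), mul(Z, add(SSSZ, Z)))), add(mul(SZ, SSZ), SSSZ)))
  step 7: S(S(add(add(add(SZ, Z), mul(Z, add(SSSZ, Z))), add(mul(SZ, SSZ), SSSZ))))
  step 8: S(S(add(add(S(add(Z, Z)), mul(Z, add(SSSZ, Z))), add(mul(SZ, SSZ), SSSZ))))
  step 9: S(S(add(S(add(add(Z, Z), mul(Z, add(SSSZ, Z)))), add(mul(SZ, SSZ), SSSZ))))
  step 10: S(S(S(add(add(add(Z, Z), mul(Z, add(SSSZ, Z))), add(mul(SZ, SSZ), SSSZ)))))
  step 11: S(S(S(add(add(Z, mul(Z, add(SSSZ, Z))), add(mul(SZ, SSZ), SSSZ)))))
  step 12: S(S(S(add(mul(Z, add(SSSZ, Z)), add(mul(SZ, SSZ), SSSZ)))))
  step 13: S(S(S(add(Z, add(mul(SZ, SSZ), SSSZ)))))
  step 14: S(S(S(add(mul(SZ, SSZ), SSSZ))))
  step 15: S(S(S(add(add(SSZ, mul(Z, SSZ)), SSSZ))))
  step 16: S(S(S(add(S(add(SZ, mul(Z, SSZ))), SSSZ))))
  step 17: S(S(S(S(add(add(SZ, mul(Z, SSZ)), SSSZ)))))
  step 18: S(S(S(S(add(S(add(Z, mul(Z, SSZ))), SSSZ)))))
  step 19: S(S(S(S(S(add(add(Z, mul(Z, SSZ)), SSSZ))))))
  step 20: S(S(S(S(S(add(mul(Z, SSZ), SSSZ))))))
  step 21: S(S(S(S(S(add(Z, SSSZ))))))
  step 22: S^8(Z)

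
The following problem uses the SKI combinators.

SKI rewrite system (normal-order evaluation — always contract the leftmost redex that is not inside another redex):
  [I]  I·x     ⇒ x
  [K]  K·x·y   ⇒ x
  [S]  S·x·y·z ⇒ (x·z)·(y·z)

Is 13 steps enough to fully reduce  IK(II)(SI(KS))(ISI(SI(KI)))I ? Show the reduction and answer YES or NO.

  start: IK(II)(SI(KS))(ISI(SI(KI)))I
  →1  K(II)(SI(KS))(ISI(SI(KI)))I
  →2  II(ISI(SI(KI)))I
  →3  I(ISI(SI(KI)))I
  →4  ISI(SI(KI))I
  →5  SI(SI(KI))I
  →6  II(SI(KI)I)
  →7  I(SI(KI)I)
  →8  SI(KI)I
  →9  II(KII)
  →10  I(KII)
  →11  KII
  →12  I

Answer: YES — reaches normal form I in 12 ≤ 13 steps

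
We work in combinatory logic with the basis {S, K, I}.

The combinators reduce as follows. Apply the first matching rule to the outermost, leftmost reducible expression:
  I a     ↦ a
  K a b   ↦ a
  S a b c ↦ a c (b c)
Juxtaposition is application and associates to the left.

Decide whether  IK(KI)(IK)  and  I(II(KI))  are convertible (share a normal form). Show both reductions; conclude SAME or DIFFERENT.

Term A:
  start: IK(KI)(IK)
  step 1: K(KI)(IK)
  step 2: KI

Term B:
  start: I(II(KI))
  step 1: II(KI)
  step 2: I(KI)
  step 3: KI

Answer: SAME — A ⇓ KI, B ⇓ KI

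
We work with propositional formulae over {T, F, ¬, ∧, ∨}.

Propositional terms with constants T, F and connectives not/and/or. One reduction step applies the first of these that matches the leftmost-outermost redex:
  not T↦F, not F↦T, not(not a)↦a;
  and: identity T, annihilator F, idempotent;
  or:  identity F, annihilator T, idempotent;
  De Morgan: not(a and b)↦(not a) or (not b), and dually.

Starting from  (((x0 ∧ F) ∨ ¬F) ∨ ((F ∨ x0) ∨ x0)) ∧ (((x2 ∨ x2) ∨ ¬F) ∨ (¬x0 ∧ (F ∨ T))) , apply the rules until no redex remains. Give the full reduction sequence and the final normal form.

Answer: normal form = T  (in 9 steps)

Working:
  start: (((x0 ∧ F) ∨ ¬F) ∨ ((F ∨ x0) ∨ x0)) ∧ (((x2 ∨ x2) ∨ ¬F) ∨ (¬x0 ∧ (F ∨ T)))
  →1  ((F ∨ ¬F) ∨ ((F ∨ x0) ∨ x0)) ∧ (((x2 ∨ x2) ∨ ¬F) ∨ (¬x0 ∧ (F ∨ T)))
  →2  (¬F ∨ ((F ∨ x0) ∨ x0)) ∧ (((x2 ∨ x2) ∨ ¬F) ∨ (¬x0 ∧ (F ∨ T)))
  →3  (T ∨ ((F ∨ x0) ∨ x0)) ∧ (((x2 ∨ x2) ∨ ¬F) ∨ (¬x0 ∧ (F ∨ T)))
  →4  T ∧ (((x2 ∨ x2) ∨ ¬F) ∨ (¬x0 ∧ (F ∨ T)))
  →5  ((x2 ∨ x2) ∨ ¬F) ∨ (¬x0 ∧ (F ∨ T))
  →6  (x2 ∨ ¬F) ∨ (¬x0 ∧ (F ∨ T))
  →7  (x2 ∨ T) ∨ (¬x0 ∧ (F ∨ T))
  →8  T ∨ (¬x0 ∧ (F ∨ T))
  →9  T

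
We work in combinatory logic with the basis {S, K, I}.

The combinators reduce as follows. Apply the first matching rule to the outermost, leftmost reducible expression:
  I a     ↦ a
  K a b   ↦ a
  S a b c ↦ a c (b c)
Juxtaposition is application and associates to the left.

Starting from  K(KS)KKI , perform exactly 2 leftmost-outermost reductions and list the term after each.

Answer: after 2 steps: SI

Derivation:
  start: K(KS)KKI
  step 1: KSKI
  step 2: SI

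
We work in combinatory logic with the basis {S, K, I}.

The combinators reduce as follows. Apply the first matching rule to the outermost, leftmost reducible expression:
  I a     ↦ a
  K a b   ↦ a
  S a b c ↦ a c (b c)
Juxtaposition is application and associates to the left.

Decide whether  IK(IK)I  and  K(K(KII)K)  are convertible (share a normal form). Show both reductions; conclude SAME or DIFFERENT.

Answer: DIFFERENT — A ⇓ K, B ⇓ KI

Working:
Term A:
  start: IK(IK)I
  [1] K(IK)I
  [2] IK
  [3] K

Term B:
  start: K(K(KII)K)
  [1] K(KII)
  [2] KI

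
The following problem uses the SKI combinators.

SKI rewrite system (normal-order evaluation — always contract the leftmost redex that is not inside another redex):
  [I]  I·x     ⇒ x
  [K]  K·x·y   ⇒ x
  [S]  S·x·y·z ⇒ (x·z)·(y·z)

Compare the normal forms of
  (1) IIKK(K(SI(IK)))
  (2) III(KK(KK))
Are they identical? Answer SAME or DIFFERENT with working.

Answer: SAME — A ⇓ K, B ⇓ K

Reduction:
Term A:
  start: IIKK(K(SI(IK)))
  →1  IKK(K(SI(IK)))
  →2  KK(K(SI(IK)))
  →3  K

Term B:
  start: III(KK(KK))
  →1  II(KK(KK))
  →2  I(KK(KK))
  →3  KK(KK)
  →4  K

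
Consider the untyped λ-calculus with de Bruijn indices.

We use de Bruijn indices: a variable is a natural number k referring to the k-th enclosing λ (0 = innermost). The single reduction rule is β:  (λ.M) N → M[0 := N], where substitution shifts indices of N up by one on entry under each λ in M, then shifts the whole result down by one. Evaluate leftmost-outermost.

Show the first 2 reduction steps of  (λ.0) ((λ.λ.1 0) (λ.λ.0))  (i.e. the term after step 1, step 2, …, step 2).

Answer: after 2 steps: λ.(λ.λ.0) 0

Reduction:
  start: (λ.0) ((λ.λ.1 0) (λ.λ.0))
  [1] (λ.λ.1 0) (λ.λ.0)
  [2] λ.(λ.λ.0) 0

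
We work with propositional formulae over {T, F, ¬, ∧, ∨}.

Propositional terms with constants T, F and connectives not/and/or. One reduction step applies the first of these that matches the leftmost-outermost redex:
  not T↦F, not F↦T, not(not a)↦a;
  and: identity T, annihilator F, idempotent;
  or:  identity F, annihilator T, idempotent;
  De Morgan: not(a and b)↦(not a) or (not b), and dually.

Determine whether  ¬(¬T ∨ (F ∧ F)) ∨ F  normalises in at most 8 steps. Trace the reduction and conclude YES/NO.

  start: ¬(¬T ∨ (F ∧ F)) ∨ F
  [1] ¬(¬T ∨ (F ∧ F))
  [2] ¬¬T ∧ ¬(F ∧ F)
  [3] T ∧ ¬(F ∧ F)
  [4] ¬(F ∧ F)
  [5] ¬F ∨ ¬F
  [6] ¬F
  [7] T

Answer: YES — reaches normal form T in 7 ≤ 8 steps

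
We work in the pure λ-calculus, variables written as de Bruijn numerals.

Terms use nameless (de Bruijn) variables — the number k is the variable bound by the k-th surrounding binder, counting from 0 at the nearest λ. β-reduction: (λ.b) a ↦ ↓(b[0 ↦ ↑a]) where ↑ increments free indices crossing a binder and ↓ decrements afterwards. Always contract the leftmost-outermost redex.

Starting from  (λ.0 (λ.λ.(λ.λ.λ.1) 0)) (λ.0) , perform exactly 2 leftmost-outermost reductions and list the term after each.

Answer: after 2 steps: λ.λ.(λ.λ.λ.1) 0

Derivation:
  start: (λ.0 (λ.λ.(λ.λ.λ.1) 0)) (λ.0)
  →1  (λ.0) (λ.λ.(λ.λ.λ.1) 0)
  →2  λ.λ.(λ.λ.λ.1) 0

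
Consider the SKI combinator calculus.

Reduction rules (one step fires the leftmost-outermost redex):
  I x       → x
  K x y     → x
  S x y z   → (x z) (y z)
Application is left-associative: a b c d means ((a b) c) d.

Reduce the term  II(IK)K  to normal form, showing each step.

  start: II(IK)K
  step 1: I(IK)K
  step 2: IKK
  step 3: KK

Answer: normal form = KK  (in 3 steps)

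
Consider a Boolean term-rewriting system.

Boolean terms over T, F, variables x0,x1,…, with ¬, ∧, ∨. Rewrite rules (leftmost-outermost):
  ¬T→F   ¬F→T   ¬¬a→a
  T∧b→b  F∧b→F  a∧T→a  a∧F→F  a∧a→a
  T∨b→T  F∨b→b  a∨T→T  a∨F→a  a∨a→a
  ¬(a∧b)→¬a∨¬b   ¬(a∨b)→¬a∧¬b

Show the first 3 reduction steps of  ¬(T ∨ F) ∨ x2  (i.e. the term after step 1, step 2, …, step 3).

Answer: after 3 steps: F ∨ x2

Working:
  start: ¬(T ∨ F) ∨ x2
  [1] (¬T ∧ ¬F) ∨ x2
  [2] (F ∧ ¬F) ∨ x2
  [3] F ∨ x2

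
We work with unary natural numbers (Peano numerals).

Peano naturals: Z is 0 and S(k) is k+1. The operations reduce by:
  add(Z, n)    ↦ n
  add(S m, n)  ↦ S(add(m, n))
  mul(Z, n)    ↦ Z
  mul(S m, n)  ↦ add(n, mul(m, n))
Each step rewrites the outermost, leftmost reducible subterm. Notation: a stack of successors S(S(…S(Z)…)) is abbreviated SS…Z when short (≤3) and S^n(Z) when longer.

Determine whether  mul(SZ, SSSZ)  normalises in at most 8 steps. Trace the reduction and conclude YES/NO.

  start: mul(SZ, SSSZ)
  [1] add(SSSZ, mul(Z, SSSZ))
  [2] S(add(SSZ, mul(Z, SSSZ)))
  [3] S(S(add(SZ, mul(Z, SSSZ))))
  [4] S(S(S(add(Z, mul(Z, SSSZ)))))
  [5] S(S(S(mul(Z, SSSZ))))
  [6] SSSZ

Answer: YES — reaches normal form SSSZ in 6 ≤ 8 steps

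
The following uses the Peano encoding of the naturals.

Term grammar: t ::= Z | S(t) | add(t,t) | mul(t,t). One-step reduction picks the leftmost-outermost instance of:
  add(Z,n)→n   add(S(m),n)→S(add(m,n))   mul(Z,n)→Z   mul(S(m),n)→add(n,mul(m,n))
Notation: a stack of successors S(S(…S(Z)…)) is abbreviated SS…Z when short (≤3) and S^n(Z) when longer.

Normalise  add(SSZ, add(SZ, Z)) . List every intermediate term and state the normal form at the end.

Answer: normal form = SSSZ  (in 5 steps)

Reduction:
  start: add(SSZ, add(SZ, Z))
  [1] S(add(SZ, add(SZ, Z)))
  [2] S(S(add(Z, add(SZ, Z))))
  [3] S(S(add(SZ, Z)))
  [4] S(S(S(add(Z, Z))))
  [5] SSSZ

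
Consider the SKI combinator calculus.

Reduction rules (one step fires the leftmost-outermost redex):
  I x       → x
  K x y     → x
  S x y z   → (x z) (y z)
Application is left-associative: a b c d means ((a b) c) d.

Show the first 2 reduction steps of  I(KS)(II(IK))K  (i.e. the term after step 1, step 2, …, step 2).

  start: I(KS)(II(IK))K
  →1  KS(II(IK))K
  →2  SK

Answer: after 2 steps: SK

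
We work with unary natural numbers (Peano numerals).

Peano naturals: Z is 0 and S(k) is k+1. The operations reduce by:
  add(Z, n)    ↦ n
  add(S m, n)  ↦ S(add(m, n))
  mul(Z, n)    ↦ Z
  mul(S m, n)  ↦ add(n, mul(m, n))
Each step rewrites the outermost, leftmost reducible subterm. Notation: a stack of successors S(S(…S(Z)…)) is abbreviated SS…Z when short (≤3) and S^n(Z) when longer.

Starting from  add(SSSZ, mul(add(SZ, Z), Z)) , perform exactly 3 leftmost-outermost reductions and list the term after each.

Answer: after 3 steps: S(S(S(add(Z, mul(add(SZ, Z), Z)))))

Working:
  start: add(SSSZ, mul(add(SZ, Z), Z))
  [1] S(add(SSZ, mul(add(SZ, Z), Z)))
  [2] S(S(add(SZ, mul(add(SZ, Z), Z))))
  [3] S(S(S(add(Z, mul(add(SZ, Z), Z)))))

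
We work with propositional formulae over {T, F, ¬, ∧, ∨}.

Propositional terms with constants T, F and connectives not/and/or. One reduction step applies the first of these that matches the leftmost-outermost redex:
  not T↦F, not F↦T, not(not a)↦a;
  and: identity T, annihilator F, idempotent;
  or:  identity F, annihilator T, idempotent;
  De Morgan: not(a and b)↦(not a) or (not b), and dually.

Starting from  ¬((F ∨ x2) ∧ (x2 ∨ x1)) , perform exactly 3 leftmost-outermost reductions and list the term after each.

Answer: after 3 steps: (T ∧ ¬x2) ∨ ¬(x2 ∨ x1)

Reduction:
  start: ¬((F ∨ x2) ∧ (x2 ∨ x1))
  step 1: ¬(F ∨ x2) ∨ ¬(x2 ∨ x1)
  step 2: (¬F ∧ ¬x2) ∨ ¬(x2 ∨ x1)
  step 3: (T ∧ ¬x2) ∨ ¬(x2 ∨ x1)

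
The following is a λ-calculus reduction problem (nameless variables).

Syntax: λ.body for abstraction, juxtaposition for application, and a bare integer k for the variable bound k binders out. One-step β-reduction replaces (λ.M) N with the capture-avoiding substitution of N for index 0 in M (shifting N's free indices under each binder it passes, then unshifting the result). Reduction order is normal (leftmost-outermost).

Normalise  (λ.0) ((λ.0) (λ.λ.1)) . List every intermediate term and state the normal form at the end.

Answer: normal form = λ.λ.1  (in 2 steps)

Working:
  start: (λ.0) ((λ.0) (λ.λ.1))
  step 1: (λ.0) (λ.λ.1)
  step 2: λ.λ.1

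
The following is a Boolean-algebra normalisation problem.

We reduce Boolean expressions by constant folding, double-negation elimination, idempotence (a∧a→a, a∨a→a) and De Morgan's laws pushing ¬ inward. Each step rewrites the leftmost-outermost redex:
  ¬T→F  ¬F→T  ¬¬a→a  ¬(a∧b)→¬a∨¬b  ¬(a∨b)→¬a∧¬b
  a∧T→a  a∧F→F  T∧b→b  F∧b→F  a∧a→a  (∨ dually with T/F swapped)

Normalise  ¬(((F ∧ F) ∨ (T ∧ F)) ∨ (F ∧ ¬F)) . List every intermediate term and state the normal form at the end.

Answer: normal form = T  (in 14 steps)

Derivation:
  start: ¬(((F ∧ F) ∨ (T ∧ F)) ∨ (F ∧ ¬F))
  [1] ¬((F ∧ F) ∨ (T ∧ F)) ∧ ¬(F ∧ ¬F)
  [2] (¬(F ∧ F) ∧ ¬(T ∧ F)) ∧ ¬(F ∧ ¬F)
  [3] ((¬F ∨ ¬F) ∧ ¬(T ∧ F)) ∧ ¬(F ∧ ¬F)
  [4] (¬F ∧ ¬(T ∧ F)) ∧ ¬(F ∧ ¬F)
  [5] (T ∧ ¬(T ∧ F)) ∧ ¬(F ∧ ¬F)
  [6] ¬(T ∧ F) ∧ ¬(F ∧ ¬F)
  [7] (¬T ∨ ¬F) ∧ ¬(F ∧ ¬F)
  [8] (F ∨ ¬F) ∧ ¬(F ∧ ¬F)
  [9] ¬F ∧ ¬(F ∧ ¬F)
  [10] T ∧ ¬(F ∧ ¬F)
  [11] ¬(F ∧ ¬F)
  [12] ¬F ∨ ¬¬F
  [13] T ∨ ¬¬F
  [14] T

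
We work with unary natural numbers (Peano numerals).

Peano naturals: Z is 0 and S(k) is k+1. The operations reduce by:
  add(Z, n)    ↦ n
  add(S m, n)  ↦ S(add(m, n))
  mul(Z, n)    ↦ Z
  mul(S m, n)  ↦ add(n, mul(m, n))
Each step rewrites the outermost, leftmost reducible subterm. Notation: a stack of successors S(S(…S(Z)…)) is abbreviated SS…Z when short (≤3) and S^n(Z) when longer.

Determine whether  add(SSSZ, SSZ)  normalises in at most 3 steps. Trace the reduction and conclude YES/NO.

  start: add(SSSZ, SSZ)
  step 1: S(add(SSZ, SSZ))
  step 2: S(S(add(SZ, SSZ)))
  step 3: S(S(S(add(Z, SSZ))))

Answer: NO — after 3 steps the term is S(S(S(add(Z, SSZ)))), not yet normal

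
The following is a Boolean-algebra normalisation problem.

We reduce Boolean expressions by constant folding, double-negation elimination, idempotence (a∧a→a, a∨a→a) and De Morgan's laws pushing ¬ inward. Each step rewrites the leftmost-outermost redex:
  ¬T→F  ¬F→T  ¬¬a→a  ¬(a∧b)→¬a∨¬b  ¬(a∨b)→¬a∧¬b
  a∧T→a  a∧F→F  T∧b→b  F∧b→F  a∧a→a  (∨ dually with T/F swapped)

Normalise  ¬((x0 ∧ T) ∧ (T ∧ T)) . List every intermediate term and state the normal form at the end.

Answer: normal form = ¬x0  (in 8 steps)

Working:
  start: ¬((x0 ∧ T) ∧ (T ∧ T))
  [1] ¬(x0 ∧ T) ∨ ¬(T ∧ T)
  [2] (¬x0 ∨ ¬T) ∨ ¬(T ∧ T)
  [3] (¬x0 ∨ F) ∨ ¬(T ∧ T)
  [4] ¬x0 ∨ ¬(T ∧ T)
  [5] ¬x0 ∨ (¬T ∨ ¬T)
  [6] ¬x0 ∨ ¬T
  [7] ¬x0 ∨ F
  [8] ¬x0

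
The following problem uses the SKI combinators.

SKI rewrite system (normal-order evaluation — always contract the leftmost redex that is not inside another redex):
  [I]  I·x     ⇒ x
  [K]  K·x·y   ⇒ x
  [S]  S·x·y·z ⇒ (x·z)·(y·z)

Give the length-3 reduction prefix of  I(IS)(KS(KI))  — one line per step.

  start: I(IS)(KS(KI))
  step 1: IS(KS(KI))
  step 2: S(KS(KI))
  step 3: SS

Answer: after 3 steps: SS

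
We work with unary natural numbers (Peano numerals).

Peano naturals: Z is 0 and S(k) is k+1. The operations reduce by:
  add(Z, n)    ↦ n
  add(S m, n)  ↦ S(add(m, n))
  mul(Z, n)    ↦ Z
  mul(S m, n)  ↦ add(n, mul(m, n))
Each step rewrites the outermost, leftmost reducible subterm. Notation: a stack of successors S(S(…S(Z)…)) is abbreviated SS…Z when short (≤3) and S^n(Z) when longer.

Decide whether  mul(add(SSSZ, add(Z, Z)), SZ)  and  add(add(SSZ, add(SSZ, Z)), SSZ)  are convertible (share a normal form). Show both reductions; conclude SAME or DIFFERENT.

Answer: DIFFERENT — A ⇓ SSSZ, B ⇓ S^6(Z)

Working:
Term A:
  start: mul(add(SSSZ, add(Z, Z)), SZ)
  step 1: mul(S(add(SSZ, add(Z, Z))), SZ)
  step 2: add(SZ, mul(add(SSZ, add(Z, Z)), SZ))
  step 3: S(add(Z, mul(add(SSZ, add(Z, Z)), SZ)))
  step 4: S(mul(add(SSZ, add(Z, Z)), SZ))
  step 5: S(mul(S(add(SZ, add(Z, Z))), SZ))
  step 6: S(add(SZ, mul(add(SZ, add(Z, Z)), SZ)))
  step 7: S(S(add(Z, mul(add(SZ, add(Z, Z)), SZ))))
  step 8: S(S(mul(add(SZ, add(Z, Z)), SZ)))
  step 9: S(S(mul(S(add(Z, add(Z, Z))), SZ)))
  step 10: S(S(add(SZ, mul(add(Z, add(Z, Z)), SZ))))
  step 11: S(S(S(add(Z, mul(add(Z, add(Z, Z)), SZ)))))
  step 12: S(S(S(mul(add(Z, add(Z, Z)), SZ))))
  step 13: S(S(S(mul(add(Z, Z), SZ))))
  step 14: S(S(S(mul(Z, SZ))))
  step 15: SSSZ

Term B:
  start: add(add(SSZ, add(SSZ, Z)), SSZ)
  step 1: add(S(add(SZ, add(SSZ, Z))), SSZ)
  step 2: S(add(add(SZ, add(SSZ, Z)), SSZ))
  step 3: S(add(S(add(Z, add(SSZ, Z))), SSZ))
  step 4: S(S(add(add(Z, add(SSZ, Z)), SSZ)))
  step 5: S(S(add(add(SSZ, Z), SSZ)))
  step 6: S(S(add(S(add(SZ, Z)), SSZ)))
  step 7: S(S(S(add(add(SZ, Z), SSZ))))
  step 8: S(S(S(add(S(add(Z, Z)), SSZ))))
  step 9: S(S(S(S(add(add(Z, Z), SSZ)))))
  step 10: S(S(S(S(add(Z, SSZ)))))
  step 11: S^6(Z)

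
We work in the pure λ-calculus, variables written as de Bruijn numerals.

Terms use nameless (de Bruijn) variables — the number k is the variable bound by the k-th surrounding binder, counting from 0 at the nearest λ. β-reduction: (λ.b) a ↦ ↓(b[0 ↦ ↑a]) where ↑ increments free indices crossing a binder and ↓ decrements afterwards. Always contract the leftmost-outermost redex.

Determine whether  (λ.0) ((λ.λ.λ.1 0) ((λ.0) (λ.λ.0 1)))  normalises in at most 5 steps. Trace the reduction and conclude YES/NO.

  start: (λ.0) ((λ.λ.λ.1 0) ((λ.0) (λ.λ.0 1)))
  [1] (λ.λ.λ.1 0) ((λ.0) (λ.λ.0 1))
  [2] λ.λ.1 0

Answer: YES — reaches normal form λ.λ.1 0 in 2 ≤ 5 steps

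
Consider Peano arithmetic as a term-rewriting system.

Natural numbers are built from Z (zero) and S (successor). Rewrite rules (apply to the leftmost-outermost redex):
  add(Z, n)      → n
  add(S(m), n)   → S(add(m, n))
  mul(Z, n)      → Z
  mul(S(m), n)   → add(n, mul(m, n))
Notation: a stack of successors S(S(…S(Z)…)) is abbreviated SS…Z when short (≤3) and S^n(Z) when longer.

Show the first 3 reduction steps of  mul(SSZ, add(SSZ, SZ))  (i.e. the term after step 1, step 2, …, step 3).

  start: mul(SSZ, add(SSZ, SZ))
  step 1: add(add(SSZ, SZ), mul(SZ, add(SSZ, SZ)))
  step 2: add(S(add(SZ, SZ)), mul(SZ, add(SSZ, SZ)))
  step 3: S(add(add(SZ, SZ), mul(SZ, add(SSZ, SZ))))

Answer: after 3 steps: S(add(add(SZ, SZ), mul(SZ, add(SSZ, SZ))))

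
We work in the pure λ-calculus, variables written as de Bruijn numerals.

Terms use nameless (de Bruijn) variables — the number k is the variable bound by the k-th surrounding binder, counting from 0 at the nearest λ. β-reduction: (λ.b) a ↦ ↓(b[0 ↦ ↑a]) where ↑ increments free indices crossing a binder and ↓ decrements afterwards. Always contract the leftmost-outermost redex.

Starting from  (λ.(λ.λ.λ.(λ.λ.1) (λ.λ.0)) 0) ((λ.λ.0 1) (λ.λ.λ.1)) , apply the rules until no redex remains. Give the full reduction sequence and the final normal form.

  start: (λ.(λ.λ.λ.(λ.λ.1) (λ.λ.0)) 0) ((λ.λ.0 1) (λ.λ.λ.1))
  →1  (λ.λ.λ.(λ.λ.1) (λ.λ.0)) ((λ.λ.0 1) (λ.λ.λ.1))
  →2  λ.λ.(λ.λ.1) (λ.λ.0)
  →3  λ.λ.λ.λ.λ.0

Answer: normal form = λ.λ.λ.λ.λ.0  (in 3 steps)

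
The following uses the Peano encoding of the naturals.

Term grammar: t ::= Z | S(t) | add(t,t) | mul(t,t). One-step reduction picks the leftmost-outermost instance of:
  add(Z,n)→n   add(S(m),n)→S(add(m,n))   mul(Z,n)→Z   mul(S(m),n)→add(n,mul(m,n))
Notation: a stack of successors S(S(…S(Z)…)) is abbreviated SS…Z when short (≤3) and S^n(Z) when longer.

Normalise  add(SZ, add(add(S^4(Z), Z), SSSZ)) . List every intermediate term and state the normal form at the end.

  start: add(SZ, add(add(S^4(Z), Z), SSSZ))
  [1] S(add(Z, add(add(S^4(Z), Z), SSSZ)))
  [2] S(add(add(S^4(Z), Z), SSSZ))
  [3] S(add(S(add(SSSZ, Z)), SSSZ))
  [4] S(S(add(add(SSSZ, Z), SSSZ)))
  [5] S(S(add(S(add(SSZ, Z)), SSSZ)))
  [6] S(S(S(add(add(SSZ, Z), SSSZ))))
  [7] S(S(S(add(S(add(SZ, Z)), SSSZ))))
  [8] S(S(S(S(add(add(SZ, Z), SSSZ)))))
  [9] S(S(S(S(add(S(add(Z, Z)), SSSZ)))))
  [10] S(S(S(S(S(add(add(Z, Z), SSSZ))))))
  [11] S(S(S(S(S(add(Z, SSSZ))))))
  [12] S^8(Z)

Answer: normal form = S^8(Z)  (in 12 steps)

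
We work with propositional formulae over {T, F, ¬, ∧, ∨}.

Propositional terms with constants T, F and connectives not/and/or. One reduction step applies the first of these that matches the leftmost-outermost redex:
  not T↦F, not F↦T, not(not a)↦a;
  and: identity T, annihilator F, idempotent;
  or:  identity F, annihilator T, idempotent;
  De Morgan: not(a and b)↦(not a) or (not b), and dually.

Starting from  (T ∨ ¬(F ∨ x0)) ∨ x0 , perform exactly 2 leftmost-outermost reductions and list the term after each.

Answer: after 2 steps: T

Reduction:
  start: (T ∨ ¬(F ∨ x0)) ∨ x0
  →1  T ∨ x0
  →2  T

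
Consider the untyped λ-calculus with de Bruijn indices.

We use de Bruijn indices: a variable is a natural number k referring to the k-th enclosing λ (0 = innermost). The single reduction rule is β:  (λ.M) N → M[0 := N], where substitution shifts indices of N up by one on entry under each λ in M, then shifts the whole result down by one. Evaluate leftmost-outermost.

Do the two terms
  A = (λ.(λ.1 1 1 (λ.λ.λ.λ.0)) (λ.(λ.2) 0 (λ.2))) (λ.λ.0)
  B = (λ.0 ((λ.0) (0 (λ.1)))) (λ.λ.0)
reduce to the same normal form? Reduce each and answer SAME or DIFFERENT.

Answer: SAME — A ⇓ λ.0, B ⇓ λ.0

Reduction:
Term A:
  start: (λ.(λ.1 1 1 (λ.λ.λ.λ.0)) (λ.(λ.2) 0 (λ.2))) (λ.λ.0)
  step 1: (λ.(λ.λ.0) (λ.λ.0) (λ.λ.0) (λ.λ.λ.λ.0)) (λ.(λ.λ.λ.0) 0 (λ.λ.λ.0))
  step 2: (λ.λ.0) (λ.λ.0) (λ.λ.0) (λ.λ.λ.λ.0)
  step 3: (λ.0) (λ.λ.0) (λ.λ.λ.λ.0)
  step 4: (λ.λ.0) (λ.λ.λ.λ.0)
  step 5: λ.0

Term B:
  start: (λ.0 ((λ.0) (0 (λ.1)))) (λ.λ.0)
  step 1: (λ.λ.0) ((λ.0) ((λ.λ.0) (λ.λ.λ.0)))
  step 2: λ.0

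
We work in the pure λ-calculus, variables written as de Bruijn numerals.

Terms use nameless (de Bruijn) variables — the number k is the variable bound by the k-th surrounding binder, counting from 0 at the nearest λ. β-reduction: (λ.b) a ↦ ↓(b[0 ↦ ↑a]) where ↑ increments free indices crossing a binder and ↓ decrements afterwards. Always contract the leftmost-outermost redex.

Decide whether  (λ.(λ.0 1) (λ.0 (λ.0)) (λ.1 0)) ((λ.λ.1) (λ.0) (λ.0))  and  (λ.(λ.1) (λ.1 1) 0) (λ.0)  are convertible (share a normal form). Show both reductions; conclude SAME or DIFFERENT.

Term A:
  start: (λ.(λ.0 1) (λ.0 (λ.0)) (λ.1 0)) ((λ.λ.1) (λ.0) (λ.0))
  step 1: (λ.0 ((λ.λ.1) (λ.0) (λ.0))) (λ.0 (λ.0)) (λ.(λ.λ.1) (λ.0) (λ.0) 0)
  step 2: (λ.0 (λ.0)) ((λ.λ.1) (λ.0) (λ.0)) (λ.(λ.λ.1) (λ.0) (λ.0) 0)
  step 3: (λ.λ.1) (λ.0) (λ.0) (λ.0) (λ.(λ.λ.1) (λ.0) (λ.0) 0)
  step 4: (λ.λ.0) (λ.0) (λ.0) (λ.(λ.λ.1) (λ.0) (λ.0) 0)
  step 5: (λ.0) (λ.0) (λ.(λ.λ.1) (λ.0) (λ.0) 0)
  step 6: (λ.0) (λ.(λ.λ.1) (λ.0) (λ.0) 0)
  step 7: λ.(λ.λ.1) (λ.0) (λ.0) 0
  step 8: λ.(λ.λ.0) (λ.0) 0
  step 9: λ.(λ.0) 0
  step 10: λ.0

Term B:
  start: (λ.(λ.1) (λ.1 1) 0) (λ.0)
  step 1: (λ.λ.0) (λ.(λ.0) (λ.0)) (λ.0)
  step 2: (λ.0) (λ.0)
  step 3: λ.0

Answer: SAME — A ⇓ λ.0, B ⇓ λ.0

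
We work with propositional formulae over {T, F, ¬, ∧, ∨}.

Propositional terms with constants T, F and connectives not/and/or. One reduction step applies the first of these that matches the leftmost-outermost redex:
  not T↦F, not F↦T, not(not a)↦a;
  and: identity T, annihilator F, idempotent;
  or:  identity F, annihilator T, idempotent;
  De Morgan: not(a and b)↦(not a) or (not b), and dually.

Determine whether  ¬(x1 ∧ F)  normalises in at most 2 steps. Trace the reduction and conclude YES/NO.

  start: ¬(x1 ∧ F)
  →1  ¬x1 ∨ ¬F
  →2  ¬x1 ∨ T

Answer: NO — after 2 steps the term is ¬x1 ∨ T, not yet normal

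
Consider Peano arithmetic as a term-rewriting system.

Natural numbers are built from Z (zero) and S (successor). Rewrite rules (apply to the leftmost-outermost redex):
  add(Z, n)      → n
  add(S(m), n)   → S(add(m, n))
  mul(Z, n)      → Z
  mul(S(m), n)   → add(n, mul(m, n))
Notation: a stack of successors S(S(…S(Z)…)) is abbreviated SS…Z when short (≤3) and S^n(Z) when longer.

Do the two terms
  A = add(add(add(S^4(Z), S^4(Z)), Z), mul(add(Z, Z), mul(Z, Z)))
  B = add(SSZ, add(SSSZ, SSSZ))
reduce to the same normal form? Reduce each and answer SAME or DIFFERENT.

Answer: SAME — A ⇓ S^8(Z), B ⇓ S^8(Z)

Working:
Term A:
  start: add(add(add(S^4(Z), S^4(Z)), Z), mul(add(Z, Z), mul(Z, Z)))
  step 1: add(add(S(add(SSSZ, S^4(Z))), Z), mul(add(Z, Z), mul(Z, Z)))
  step 2: add(S(add(add(SSSZ, S^4(Z)), Z)), mul(add(Z, Z), mul(Z, Z)))
  step 3: S(add(add(add(SSSZ, S^4(Z)), Z), mul(add(Z, Z), mul(Z, Z))))
  step 4: S(add(add(S(add(SSZ, S^4(Z))), Z), mul(add(Z, Z), mul(Z, Z))))
  step 5: S(add(S(add(add(SSZ, S^4(Z)), Z)), mul(add(Z, Z), mul(Z, Z))))
  step 6: S(S(add(add(add(SSZ, S^4(Z)), Z), mul(add(Z, Z), mul(Z, Z)))))
  step 7: S(S(add(add(S(add(SZ, S^4(Z))), Z), mul(add(Z, Z), mul(Z, Z)))))
  step 8: S(S(add(S(add(add(SZ, S^4(Z)), Z)), mul(add(Z, Z), mul(Z, Z)))))
  step 9: S(S(S(add(add(add(SZ, S^4(Z)), Z), mul(add(Z, Z), mul(Z, Z))))))
  step 10: S(S(S(add(add(S(add(Z, S^4(Z))), Z), mul(add(Z, Z), mul(Z, Z))))))
  step 11: S(S(S(add(S(add(add(Z, S^4(Z)), Z)), mul(add(Z, Z), mul(Z, Z))))))
  step 12: S(S(S(S(add(add(add(Z, S^4(Z)), Z), mul(add(Z, Z), mul(Z, Z)))))))
  step 13: S(S(S(S(add(add(S^4(Z), Z), mul(add(Z, Z), mul(Z, Z)))))))
  step 14: S(S(S(S(add(S(add(SSSZ, Z)), mul(add(Z, Z), mul(Z, Z)))))))
  step 15: S(S(S(S(S(add(add(SSSZ, Z), mul(add(Z, Z), mul(Z, Z))))))))
  step 16: S(S(S(S(S(add(S(add(SSZ, Z)), mul(add(Z, Z), mul(Z, Z))))))))
  step 17: S(S(S(S(S(S(add(add(SSZ, Z), mul(add(Z, Z), mul(Z, Z)))))))))
  step 18: S(S(S(S(S(S(add(S(add(SZ, Z)), mul(add(Z, Z), mul(Z, Z)))))))))
  step 19: S(S(S(S(S(S(S(add(add(SZ, Z), mul(add(Z, Z), mul(Z, Z))))))))))
  step 20: S(S(S(S(S(S(S(add(S(add(Z, Z)), mul(add(Z, Z), mul(Z, Z))))))))))
  step 21: S(S(S(S(S(S(S(S(add(add(Z, Z), mul(add(Z, Z), mul(Z, Z)))))))))))
  step 22: S(S(S(S(S(S(S(S(add(Z, mul(add(Z, Z), mul(Z, Z)))))))))))
  step 23: S(S(S(S(S(S(S(S(mul(add(Z, Z), mul(Z, Z))))))))))
  step 24: S(S(S(S(S(S(S(S(mul(Z, mul(Z, Z))))))))))
  step 25: S^8(Z)

Term B:
  start: add(SSZ, add(SSSZ, SSSZ))
  step 1: S(add(SZ, add(SSSZ, SSSZ)))
  step 2: S(S(add(Z, add(SSSZ, SSSZ))))
  step 3: S(S(add(SSSZ, SSSZ)))
  step 4: S(S(S(add(SSZ, SSSZ))))
  step 5: S(S(S(S(add(SZ, SSSZ)))))
  step 6: S(S(S(S(S(add(Z, SSSZ))))))
  step 7: S^8(Z)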